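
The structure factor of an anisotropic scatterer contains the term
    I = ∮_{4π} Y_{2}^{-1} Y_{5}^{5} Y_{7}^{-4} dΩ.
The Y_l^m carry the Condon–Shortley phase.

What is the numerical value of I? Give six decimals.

m-sum 0 ✓  L=14 even ✓  3≤7≤7 ✓
Π(2lᵢ+1) = 5×11×15 = 825
triangle coeff Δ(2,5,7) = 1/15015
Σ_t [0,0]: t=0:+1/57600 = 1/57600
(3j)²=21/715 [(2 5 7; 0 0 0)], sign=-1
Σ_t [0,0]: t=0:+1/21772800 = 1/21772800
(3j)²=1/1365 [(2 5 7; -1 5 -4)], sign=-1
⇒ 4πI² = 3/169
I = (+1)√(3/169/(4π)) = 0.03758481

0.037585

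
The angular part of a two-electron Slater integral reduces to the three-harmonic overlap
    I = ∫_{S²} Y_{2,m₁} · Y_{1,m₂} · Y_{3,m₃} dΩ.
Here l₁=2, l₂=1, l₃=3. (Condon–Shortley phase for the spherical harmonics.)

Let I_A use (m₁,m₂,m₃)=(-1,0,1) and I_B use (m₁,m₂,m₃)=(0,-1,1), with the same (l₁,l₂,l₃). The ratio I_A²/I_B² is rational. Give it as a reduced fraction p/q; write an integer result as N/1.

4/3

Shared (l₁,l₂,l₃)=(2,1,3): N and (l;000)² cancel in I_A²/I_B².
A: Δ = 0!·4!·2!/7! = 1/105; Racah Σ t=0..0: t=0:+1/6 = 1/6; ⇒ 3j(2 1 3; -1 0 1)² = 8/105, sgn +1
B: Δ = 0!·4!·2!/7! = 1/105; Racah Σ t=0..0: t=0:+1/8 = 1/8; ⇒ 3j(2 1 3; 0 -1 1)² = 2/35, sgn +1
I_A²/I_B² = (8/105)/(2/35) = 4/3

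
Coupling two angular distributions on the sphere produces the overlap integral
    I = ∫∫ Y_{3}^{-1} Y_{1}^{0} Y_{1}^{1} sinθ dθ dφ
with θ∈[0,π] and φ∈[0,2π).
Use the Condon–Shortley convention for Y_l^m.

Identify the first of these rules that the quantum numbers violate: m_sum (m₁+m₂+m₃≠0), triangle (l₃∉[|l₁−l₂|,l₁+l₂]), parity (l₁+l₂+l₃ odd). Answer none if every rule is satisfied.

triangle

azimuthal sum: -1 + 0 + 1 = 0  ✓
2 ≤ 1 ≤ 4 (triangle on l)  ✗
L = 3 + 1 + 1 = 5 (odd)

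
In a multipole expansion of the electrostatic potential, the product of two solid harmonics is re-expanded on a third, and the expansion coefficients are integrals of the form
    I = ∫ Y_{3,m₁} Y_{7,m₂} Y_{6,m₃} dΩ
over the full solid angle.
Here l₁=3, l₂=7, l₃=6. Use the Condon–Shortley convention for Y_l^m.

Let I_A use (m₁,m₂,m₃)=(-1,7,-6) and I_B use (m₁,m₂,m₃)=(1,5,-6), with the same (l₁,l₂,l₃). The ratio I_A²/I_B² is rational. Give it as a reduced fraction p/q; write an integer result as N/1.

Same 3,7,6: normalisation and zero-m 3j drop out of the ratio.
A: Δ: 4! 2! 10! / 17! → 1/2042040; sum: t=4:+1/174182400 = 1/174182400; 3j²(3 7 6; -1 7 -6) = Δ·Π!·Σ² = 11/340  (sign +1)
B: Δ: 4! 2! 10! / 17! → 1/2042040; sum: t=2:+1/29030400 = 1/29030400; 3j²(3 7 6; 1 5 -6) = Δ·Π!·Σ² = 99/7735  (sign +1)
I_A²/I_B² = (11/340)/(99/7735) = 91/36

91/36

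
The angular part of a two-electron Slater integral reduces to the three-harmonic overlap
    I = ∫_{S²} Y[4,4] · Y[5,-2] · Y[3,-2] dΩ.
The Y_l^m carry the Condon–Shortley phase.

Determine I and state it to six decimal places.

Checks pass: Σm=0; 12 even; l₃=3∈[1,9].
(2·4+1)(2·5+1)(2·3+1) = 693
Δ: 6! 2! 4! / 13! → 1/180180
sum: t=2:+1/576 t=3:−1/144 t=4:+1/576 = -1/288
3j²(4 5 3; 0 0 0) = Δ·Π!·Σ² = 20/1001  (sign +1)
sum: t=0:+1/8640 = 1/8640
3j²(4 5 3; 4 -2 -2) = Δ·Π!·Σ² = 14/1287  (sign -1)
combine: 4πI² = 693·20/1001·14/1287 = 280/1859
take √, sign -1: I = -0.10947990

-0.109480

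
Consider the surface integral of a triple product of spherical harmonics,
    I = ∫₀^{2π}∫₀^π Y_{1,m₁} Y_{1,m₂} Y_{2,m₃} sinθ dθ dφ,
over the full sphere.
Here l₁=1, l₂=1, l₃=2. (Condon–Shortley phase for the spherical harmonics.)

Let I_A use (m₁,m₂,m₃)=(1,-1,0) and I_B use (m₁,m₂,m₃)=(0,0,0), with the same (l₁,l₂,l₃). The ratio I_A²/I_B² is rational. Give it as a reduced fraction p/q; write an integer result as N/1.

1/4

Shared (l₁,l₂,l₃)=(1,1,2): N and (l;000)² cancel in I_A²/I_B².
A: Δ = 0!·2!·2!/5! = 1/30; Racah Σ t=0..0: t=0:+1/4 = 1/4; ⇒ 3j(1 1 2; 1 -1 0)² = 1/30, sgn +1
B: Δ = 0!·2!·2!/5! = 1/30; Racah Σ t=0..0: t=0:+1/1 = 1/1; ⇒ 3j(1 1 2; 0 0 0)² = 2/15, sgn +1
I_A²/I_B² = (1/30)/(2/15) = 1/4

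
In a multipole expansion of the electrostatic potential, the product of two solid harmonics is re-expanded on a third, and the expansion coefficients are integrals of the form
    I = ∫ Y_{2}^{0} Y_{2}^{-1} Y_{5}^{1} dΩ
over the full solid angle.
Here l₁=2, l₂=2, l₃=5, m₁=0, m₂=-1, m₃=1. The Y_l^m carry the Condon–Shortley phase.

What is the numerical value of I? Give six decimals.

0.000000

|2−2|≤5≤2+2 violated ⇒ I = 0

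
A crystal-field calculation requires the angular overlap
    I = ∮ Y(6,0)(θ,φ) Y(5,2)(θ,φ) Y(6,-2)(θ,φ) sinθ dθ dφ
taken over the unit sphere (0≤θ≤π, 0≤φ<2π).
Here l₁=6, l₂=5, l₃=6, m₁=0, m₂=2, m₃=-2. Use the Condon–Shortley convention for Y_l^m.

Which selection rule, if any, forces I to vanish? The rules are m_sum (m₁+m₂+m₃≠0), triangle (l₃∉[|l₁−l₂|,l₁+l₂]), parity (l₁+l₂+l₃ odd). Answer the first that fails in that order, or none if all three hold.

azimuthal sum: 0 + 2 − 2 = 0  ✓
1 ≤ 6 ≤ 11 (triangle on l)  ✓
L = 6 + 5 + 6 = 17 (odd)  ✗

parity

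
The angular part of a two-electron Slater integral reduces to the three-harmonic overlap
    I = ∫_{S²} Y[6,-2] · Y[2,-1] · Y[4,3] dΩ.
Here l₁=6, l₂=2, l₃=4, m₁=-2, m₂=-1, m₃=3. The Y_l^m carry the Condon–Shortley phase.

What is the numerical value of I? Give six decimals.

m-sum 0 ✓  L=12 even ✓  4≤4≤8 ✓
Π(2lᵢ+1) = 13×5×9 = 585
triangle coeff Δ(6,2,4) = 1/6435
Σ_t [2,2]: t=2:+1/2304 = 1/2304
(3j)²=5/143 [(6 2 4; 0 0 0)], sign=+1
Σ_t [1,1]: t=1:−1/30240 = -1/30240
(3j)²=32/6435 [(6 2 4; -2 -1 3)], sign=+1
⇒ 4πI² = 160/1573
I = (+1)√(160/1573/(4π)) = 0.08996855

0.089969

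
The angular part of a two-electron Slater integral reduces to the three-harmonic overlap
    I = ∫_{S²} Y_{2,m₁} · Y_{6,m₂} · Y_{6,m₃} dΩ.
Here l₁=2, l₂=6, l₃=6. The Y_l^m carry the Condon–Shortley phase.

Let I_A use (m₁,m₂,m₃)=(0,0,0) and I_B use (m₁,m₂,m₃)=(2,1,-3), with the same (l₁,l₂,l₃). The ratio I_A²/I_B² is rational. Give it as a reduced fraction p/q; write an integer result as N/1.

Same 2,6,6: normalisation and zero-m 3j drop out of the ratio.
A: Δ: 2! 2! 10! / 15! → 1/90090; sum: t=0:+1/69120 t=1:−1/14400 t=2:+1/69120 = -7/172800; 3j²(2 6 6; 0 0 0) = Δ·Π!·Σ² = 14/715  (sign -1)
B: Δ: 2! 2! 10! / 15! → 1/90090; sum: t=0:+1/120960 = 1/120960; 3j²(2 6 6; 2 1 -3) = Δ·Π!·Σ² = 24/1001  (sign -1)
I_A²/I_B² = (14/715)/(24/1001) = 49/60

49/60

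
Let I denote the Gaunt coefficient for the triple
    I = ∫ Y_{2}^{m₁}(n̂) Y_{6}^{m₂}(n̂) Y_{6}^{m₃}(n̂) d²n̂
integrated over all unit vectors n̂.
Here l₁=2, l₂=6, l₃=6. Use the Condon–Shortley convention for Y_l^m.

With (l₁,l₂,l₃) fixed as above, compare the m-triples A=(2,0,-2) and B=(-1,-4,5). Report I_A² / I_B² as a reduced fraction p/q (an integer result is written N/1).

Same 2,6,6: normalisation and zero-m 3j drop out of the ratio.
A: Δ: 2! 2! 10! / 15! → 1/90090; sum: t=0:+1/69120 = 1/69120; 3j²(2 6 6; 2 0 -2) = Δ·Π!·Σ² = 4/143  (sign +1)
B: Δ: 2! 2! 10! / 15! → 1/90090; sum: t=1:−1/725760 t=2:+1/7257600 = -1/806400; 3j²(2 6 6; -1 -4 5) = Δ·Π!·Σ² = 27/910  (sign +1)
I_A²/I_B² = (4/143)/(27/910) = 280/297

280/297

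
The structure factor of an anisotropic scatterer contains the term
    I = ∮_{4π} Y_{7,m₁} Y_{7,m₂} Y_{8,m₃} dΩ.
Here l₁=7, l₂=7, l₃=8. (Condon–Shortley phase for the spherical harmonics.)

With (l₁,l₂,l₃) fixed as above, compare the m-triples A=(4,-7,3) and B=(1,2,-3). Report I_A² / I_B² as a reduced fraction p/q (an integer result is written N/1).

l's match ⇒ only the (l;m) 3-j factors differ between A and B.
A: triangle coeff Δ(7,7,8) = 1/22086194130; Σ_t [0,0]: t=0:+1/20901888000 = 1/20901888000; (3j)²=77/7429 [(7 7 8; 4 -7 3)], sign=-1
B: triangle coeff Δ(7,7,8) = 1/22086194130; Σ_t [1,6]: t=1:−1/3483648000 t=2:+1/139345920 t=3:−1/37324800 t=4:+1/49766400 t=5:−1/348364800 t=6:+1/20901888000 = -11/4180377600; (3j)²=550/289731 [(7 7 8; 1 2 -3)], sign=+1
I_A²/I_B² = (77/7429)/(550/289731) = 273/50

273/50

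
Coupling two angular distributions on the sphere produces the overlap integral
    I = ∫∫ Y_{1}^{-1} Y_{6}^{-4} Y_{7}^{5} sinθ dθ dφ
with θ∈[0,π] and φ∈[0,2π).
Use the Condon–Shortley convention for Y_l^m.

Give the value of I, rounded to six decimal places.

Checks pass: Σm=0; 14 even; l₃=7∈[5,7].
(2·1+1)(2·6+1)(2·7+1) = 585
Δ: 0! 2! 12! / 15! → 1/1365
sum: t=0:+1/518400 = 1/518400
3j²(1 6 7; 0 0 0) = Δ·Π!·Σ² = 7/195  (sign -1)
sum: t=0:+1/14515200 = 1/14515200
3j²(1 6 7; -1 -4 5) = Δ·Π!·Σ² = 22/455  (sign +1)
combine: 4πI² = 585·7/195·22/455 = 66/65
take √, sign -1: I = -0.28425647

-0.284256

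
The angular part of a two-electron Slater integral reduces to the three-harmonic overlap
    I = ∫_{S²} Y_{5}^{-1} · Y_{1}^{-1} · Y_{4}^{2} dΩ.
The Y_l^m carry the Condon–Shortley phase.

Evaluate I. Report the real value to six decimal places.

m-sum 0 ✓  L=10 even ✓  4≤4≤6 ✓
Π(2lᵢ+1) = 11×3×9 = 297
triangle coeff Δ(5,1,4) = 1/495
Σ_t [1,1]: t=1:−1/576 = -1/576
(3j)²=5/99 [(5 1 4; 0 0 0)], sign=-1
Σ_t [0,0]: t=0:+1/2880 = 1/2880
(3j)²=2/165 [(5 1 4; -1 -1 2)], sign=+1
⇒ 4πI² = 2/11
I = (-1)√(2/11/(4π)) = -0.12028562

-0.120286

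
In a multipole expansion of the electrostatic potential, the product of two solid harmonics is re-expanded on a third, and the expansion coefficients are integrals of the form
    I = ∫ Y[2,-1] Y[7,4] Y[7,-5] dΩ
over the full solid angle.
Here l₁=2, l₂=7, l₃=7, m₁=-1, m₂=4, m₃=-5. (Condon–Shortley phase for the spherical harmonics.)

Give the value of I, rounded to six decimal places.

Σmᵢ = -2 ≠ 0, so the φ-integral vanishes; I = 0

0.000000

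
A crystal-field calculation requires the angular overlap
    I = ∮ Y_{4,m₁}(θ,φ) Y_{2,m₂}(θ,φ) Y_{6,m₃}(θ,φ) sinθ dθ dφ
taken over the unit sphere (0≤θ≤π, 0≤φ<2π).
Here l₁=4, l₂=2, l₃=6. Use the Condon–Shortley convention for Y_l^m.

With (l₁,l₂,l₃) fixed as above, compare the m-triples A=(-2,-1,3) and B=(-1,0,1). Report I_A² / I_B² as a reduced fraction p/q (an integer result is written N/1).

6/5

Shared (l₁,l₂,l₃)=(4,2,6): N and (l;000)² cancel in I_A²/I_B².
A: Δ = 0!·8!·4!/13! = 1/6435; Racah Σ t=0..0: t=0:+1/8640 = 1/8640; ⇒ 3j(4 2 6; -2 -1 3)² = 28/715, sgn -1
B: Δ = 0!·8!·4!/13! = 1/6435; Racah Σ t=0..0: t=0:+1/2880 = 1/2880; ⇒ 3j(4 2 6; -1 0 1)² = 14/429, sgn -1
I_A²/I_B² = (28/715)/(14/429) = 6/5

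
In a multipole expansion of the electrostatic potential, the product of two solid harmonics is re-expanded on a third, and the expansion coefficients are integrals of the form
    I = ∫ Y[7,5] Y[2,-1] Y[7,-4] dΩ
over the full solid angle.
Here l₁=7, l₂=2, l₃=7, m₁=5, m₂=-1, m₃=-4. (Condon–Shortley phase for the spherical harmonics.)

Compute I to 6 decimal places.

m-sum 0 ✓  L=16 even ✓  5≤7≤9 ✓
Π(2lᵢ+1) = 15×5×15 = 1125
triangle coeff Δ(7,2,7) = 1/185640
Σ_t [0,2]: t=0:+1/2419200 t=1:−1/518400 t=2:+1/2419200 = -1/907200
(3j)²=56/3315 [(7 2 7; 0 0 0)], sign=+1
Σ_t [0,1]: t=0:+1/14515200 t=1:−1/79833600 = 1/17740800
(3j)²=729/30940 [(7 2 7; 5 -1 -4)], sign=-1
⇒ 4πI² = 21870/48841
I = (-1)√(21870/48841/(4π)) = -0.18876748

-0.188767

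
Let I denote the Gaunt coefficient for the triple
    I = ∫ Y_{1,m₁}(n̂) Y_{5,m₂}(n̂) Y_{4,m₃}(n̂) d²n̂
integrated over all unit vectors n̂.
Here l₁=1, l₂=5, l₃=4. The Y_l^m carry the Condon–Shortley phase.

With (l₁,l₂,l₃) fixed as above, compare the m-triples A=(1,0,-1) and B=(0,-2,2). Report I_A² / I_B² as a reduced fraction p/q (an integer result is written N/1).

10/21

Shared (l₁,l₂,l₃)=(1,5,4): N and (l;000)² cancel in I_A²/I_B².
A: Δ = 2!·0!·8!/11! = 1/495; Racah Σ t=0..0: t=0:+1/1440 = 1/1440; ⇒ 3j(1 5 4; 1 0 -1)² = 2/99, sgn -1
B: Δ = 2!·0!·8!/11! = 1/495; Racah Σ t=1..1: t=1:−1/1440 = -1/1440; ⇒ 3j(1 5 4; 0 -2 2)² = 7/165, sgn -1
I_A²/I_B² = (2/99)/(7/165) = 10/21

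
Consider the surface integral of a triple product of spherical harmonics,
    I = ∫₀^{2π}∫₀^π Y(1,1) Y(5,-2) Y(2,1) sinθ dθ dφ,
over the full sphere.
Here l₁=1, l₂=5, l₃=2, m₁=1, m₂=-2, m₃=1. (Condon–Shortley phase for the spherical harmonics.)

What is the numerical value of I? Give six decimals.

0.000000

l₃=2 ∉ [4,6] — triangle fails ⇒ I = 0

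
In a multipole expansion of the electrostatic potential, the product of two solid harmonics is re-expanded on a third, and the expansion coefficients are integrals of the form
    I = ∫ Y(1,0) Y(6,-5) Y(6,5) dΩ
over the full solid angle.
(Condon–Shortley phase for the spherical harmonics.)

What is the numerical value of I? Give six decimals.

L=13 odd ⇒ parity kills the (l;000) factor ⇒ I = 0

0.000000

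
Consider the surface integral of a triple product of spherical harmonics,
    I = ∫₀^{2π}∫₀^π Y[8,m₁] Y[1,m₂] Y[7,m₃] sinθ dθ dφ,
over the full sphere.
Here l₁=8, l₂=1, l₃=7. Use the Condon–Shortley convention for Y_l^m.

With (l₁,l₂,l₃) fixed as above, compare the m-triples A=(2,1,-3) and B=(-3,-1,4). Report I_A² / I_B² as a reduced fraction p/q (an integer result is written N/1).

3/2

Shared (l₁,l₂,l₃)=(8,1,7): N and (l;000)² cancel in I_A²/I_B².
A: Δ = 2!·14!·0!/17! = 1/2040; Racah Σ t=2..2: t=2:+1/174182400 = 1/174182400; ⇒ 3j(8 1 7; 2 1 -3)² = 1/136, sgn +1
B: Δ = 2!·14!·0!/17! = 1/2040; Racah Σ t=0..0: t=0:+1/479001600 = 1/479001600; ⇒ 3j(8 1 7; -3 -1 4)² = 1/204, sgn -1
I_A²/I_B² = (1/136)/(1/204) = 3/2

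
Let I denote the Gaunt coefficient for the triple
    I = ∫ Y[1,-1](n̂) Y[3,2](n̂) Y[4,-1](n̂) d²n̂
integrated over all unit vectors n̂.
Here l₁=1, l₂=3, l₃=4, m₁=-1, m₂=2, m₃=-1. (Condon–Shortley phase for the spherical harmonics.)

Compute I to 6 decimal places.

m-sum 0 ✓  L=8 even ✓  2≤4≤4 ✓
Π(2lᵢ+1) = 3×7×9 = 189
triangle coeff Δ(1,3,4) = 1/252
Σ_t [0,0]: t=0:+1/36 = 1/36
(3j)²=4/63 [(1 3 4; 0 0 0)], sign=+1
Σ_t [0,0]: t=0:+1/240 = 1/240
(3j)²=1/84 [(1 3 4; -1 2 -1)], sign=-1
⇒ 4πI² = 1/7
I = (-1)√(1/7/(4π)) = -0.10662181

-0.106622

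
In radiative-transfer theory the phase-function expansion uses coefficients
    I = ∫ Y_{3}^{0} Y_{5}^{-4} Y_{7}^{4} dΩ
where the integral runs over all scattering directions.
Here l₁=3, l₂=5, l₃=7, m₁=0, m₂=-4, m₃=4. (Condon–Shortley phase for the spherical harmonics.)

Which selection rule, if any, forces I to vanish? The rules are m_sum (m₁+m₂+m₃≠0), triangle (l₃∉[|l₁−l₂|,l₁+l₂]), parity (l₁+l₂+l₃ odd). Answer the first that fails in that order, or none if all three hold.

Σmᵢ = 0  ✓
l₃∈[|l₁−l₂|,l₁+l₂]=[2,8], have l₃=7  ✓
Σlᵢ = 15 ⇒ odd  ✗

parity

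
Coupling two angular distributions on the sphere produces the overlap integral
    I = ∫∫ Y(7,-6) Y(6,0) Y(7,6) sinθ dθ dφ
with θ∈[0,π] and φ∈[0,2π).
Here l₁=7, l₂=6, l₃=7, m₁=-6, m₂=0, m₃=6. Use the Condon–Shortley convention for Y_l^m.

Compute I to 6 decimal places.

0.157447

m-sum 0 ✓  L=20 even ✓  1≤7≤13 ✓
Π(2lᵢ+1) = 15×13×15 = 2925
triangle coeff Δ(7,6,7) = 1/2444321880
Σ_t [0,6]: t=0:+1/2612736000 t=1:−1/20736000 t=2:+1/1658880 t=3:−1/746496 t=4:+1/1658880 t=5:−1/20736000 t=6:+1/2612736000 = -1/4354560
(3j)²=1000/138567 [(7 6 7; 0 0 0)], sign=+1
Σ_t [5,6]: t=5:−1/580608000 t=6:+1/2612736000 = -1/746496000
(3j)²=143/9690 [(7 6 7; -6 0 6)], sign=+1
⇒ 4πI² = 32500/104329
I = (+1)√(32500/104329/(4π)) = 0.15744694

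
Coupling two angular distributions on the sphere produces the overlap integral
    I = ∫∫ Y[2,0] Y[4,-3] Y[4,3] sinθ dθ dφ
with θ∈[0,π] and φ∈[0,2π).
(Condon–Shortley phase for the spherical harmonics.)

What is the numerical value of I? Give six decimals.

Checks pass: Σm=0; 10 even; l₃=4∈[2,6].
(2·2+1)(2·4+1)(2·4+1) = 405
Δ: 2! 2! 6! / 11! → 1/13860
sum: t=0:+1/192 t=1:−1/36 t=2:+1/192 = -5/288
3j²(2 4 4; 0 0 0) = Δ·Π!·Σ² = 20/693  (sign -1)
sum: t=0:+1/480 t=1:−1/720 = 1/1440
3j²(2 4 4; 0 -3 3) = Δ·Π!·Σ² = 7/1980  (sign -1)
combine: 4πI² = 405·20/693·7/1980 = 5/121
take √, sign +1: I = 0.05734392

0.057344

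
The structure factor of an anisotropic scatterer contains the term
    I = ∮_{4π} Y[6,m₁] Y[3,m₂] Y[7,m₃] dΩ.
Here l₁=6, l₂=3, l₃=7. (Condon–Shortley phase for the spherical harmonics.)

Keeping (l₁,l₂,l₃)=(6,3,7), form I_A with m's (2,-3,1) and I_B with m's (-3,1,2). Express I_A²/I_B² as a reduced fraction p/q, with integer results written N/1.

1960/1369

Shared (l₁,l₂,l₃)=(6,3,7): N and (l;000)² cancel in I_A²/I_B².
A: Δ = 2!·10!·4!/17! = 1/2042040; Racah Σ t=0..0: t=0:+1/829440 = 1/829440; ⇒ 3j(6 3 7; 2 -3 1)² = 35/2431, sgn +1
B: Δ = 2!·10!·4!/17! = 1/2042040; Racah Σ t=0..2: t=0:+1/17418240 t=1:−1/483840 t=2:+1/241920 = 37/17418240; ⇒ 3j(6 3 7; -3 1 2)² = 1369/136136, sgn -1
I_A²/I_B² = (35/2431)/(1369/136136) = 1960/1369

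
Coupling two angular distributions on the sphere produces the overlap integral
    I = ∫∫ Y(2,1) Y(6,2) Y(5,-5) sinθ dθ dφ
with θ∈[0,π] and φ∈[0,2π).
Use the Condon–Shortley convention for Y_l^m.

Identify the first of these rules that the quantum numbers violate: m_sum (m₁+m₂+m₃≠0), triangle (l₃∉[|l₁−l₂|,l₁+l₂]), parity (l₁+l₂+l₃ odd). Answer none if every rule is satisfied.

azimuthal sum: 1 + 2 − 5 = -2  ✗
4 ≤ 5 ≤ 8 (triangle on l)
L = 2 + 6 + 5 = 13 (odd)

m_sum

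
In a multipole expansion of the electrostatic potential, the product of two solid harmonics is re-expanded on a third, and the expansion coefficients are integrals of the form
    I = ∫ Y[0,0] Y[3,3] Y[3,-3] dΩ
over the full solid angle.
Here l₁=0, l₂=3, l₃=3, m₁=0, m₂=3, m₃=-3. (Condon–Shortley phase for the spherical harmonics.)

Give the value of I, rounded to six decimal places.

Rules hold: Σm=0, L=6 even, 3≤3≤3.
N = 1·7·7 = 49
Δ = 0!·0!·6!/7! = 1/7
Racah Σ t=0..0: t=0:+1/36 = 1/36
⇒ 3j(0 3 3; 0 0 0)² = 1/7, sgn -1
Racah Σ t=0..0: t=0:+1/720 = 1/720
⇒ 3j(0 3 3; 0 3 -3)² = 1/7, sgn +1
4πI² = N·(3j₀)²·(3jₘ)² = 1/1
I = -1·√(1/4π) = -0.28209479

-0.282095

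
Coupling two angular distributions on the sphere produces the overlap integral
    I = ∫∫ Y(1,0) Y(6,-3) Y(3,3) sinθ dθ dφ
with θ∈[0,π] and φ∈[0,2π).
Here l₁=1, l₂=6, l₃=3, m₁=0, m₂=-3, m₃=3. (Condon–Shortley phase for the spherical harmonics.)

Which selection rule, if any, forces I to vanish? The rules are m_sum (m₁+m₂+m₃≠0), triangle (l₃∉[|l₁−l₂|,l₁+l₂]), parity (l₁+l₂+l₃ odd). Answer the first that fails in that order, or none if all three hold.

azimuthal sum: 0 − 3 + 3 = 0  ✓
5 ≤ 3 ≤ 7 (triangle on l)  ✗
L = 1 + 6 + 3 = 10 (even)

triangle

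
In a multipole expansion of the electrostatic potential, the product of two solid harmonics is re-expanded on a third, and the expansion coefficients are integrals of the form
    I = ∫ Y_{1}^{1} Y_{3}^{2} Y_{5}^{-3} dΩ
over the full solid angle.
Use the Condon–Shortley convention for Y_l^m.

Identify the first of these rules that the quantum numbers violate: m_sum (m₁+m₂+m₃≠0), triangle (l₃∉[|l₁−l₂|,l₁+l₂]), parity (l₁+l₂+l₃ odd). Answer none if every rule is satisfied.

m₁+m₂+m₃ = 1 + 2 − 3 = 0  ✓
triangle: |1−3|=2 ≤ l₃=5 ≤ 1+3=4  ✗
parity: l₁+l₂+l₃ = 9 is odd

triangle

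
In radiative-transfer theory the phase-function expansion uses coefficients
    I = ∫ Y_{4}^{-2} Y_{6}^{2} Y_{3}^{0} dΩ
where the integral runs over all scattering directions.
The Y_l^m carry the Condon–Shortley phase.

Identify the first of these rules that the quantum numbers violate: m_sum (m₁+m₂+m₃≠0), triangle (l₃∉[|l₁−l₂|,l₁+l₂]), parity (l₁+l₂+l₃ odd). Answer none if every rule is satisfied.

parity

azimuthal sum: -2 + 2 + 0 = 0  ✓
2 ≤ 3 ≤ 10 (triangle on l)  ✓
L = 4 + 6 + 3 = 13 (odd)  ✗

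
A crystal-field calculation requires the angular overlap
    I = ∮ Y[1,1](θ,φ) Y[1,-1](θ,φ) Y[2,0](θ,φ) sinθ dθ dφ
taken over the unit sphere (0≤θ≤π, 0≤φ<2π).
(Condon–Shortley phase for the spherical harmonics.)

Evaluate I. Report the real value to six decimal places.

m-sum 0 ✓  L=4 even ✓  0≤2≤2 ✓
Π(2lᵢ+1) = 3×3×5 = 45
triangle coeff Δ(1,1,2) = 1/30
Σ_t [0,0]: t=0:+1/1 = 1/1
(3j)²=2/15 [(1 1 2; 0 0 0)], sign=+1
Σ_t [0,0]: t=0:+1/4 = 1/4
(3j)²=1/30 [(1 1 2; 1 -1 0)], sign=+1
⇒ 4πI² = 1/5
I = (+1)√(1/5/(4π)) = 0.12615663

0.126157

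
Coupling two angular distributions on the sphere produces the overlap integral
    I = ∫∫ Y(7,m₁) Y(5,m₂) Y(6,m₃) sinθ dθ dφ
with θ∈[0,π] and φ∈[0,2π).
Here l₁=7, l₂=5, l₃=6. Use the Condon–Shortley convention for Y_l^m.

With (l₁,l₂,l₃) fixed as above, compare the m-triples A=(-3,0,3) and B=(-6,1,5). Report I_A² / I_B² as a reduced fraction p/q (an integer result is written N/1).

Shared (l₁,l₂,l₃)=(7,5,6): N and (l;000)² cancel in I_A²/I_B².
A: Δ = 6!·8!·4!/19! = 1/174594420; Racah Σ t=2..5: t=2:+1/11612160 t=3:−1/725760 t=4:+1/414720 t=5:−1/2073600 = 37/58060800; ⇒ 3j(7 5 6; -3 0 3)² = 4107/646646, sgn -1
B: Δ = 6!·8!·4!/19! = 1/174594420; Racah Σ t=5..6: t=5:−1/29030400 t=6:+1/87091200 = -1/43545600; ⇒ 3j(7 5 6; -6 1 5)² = 88/6783, sgn +1
I_A²/I_B² = (4107/646646)/(88/6783) = 12321/25168

12321/25168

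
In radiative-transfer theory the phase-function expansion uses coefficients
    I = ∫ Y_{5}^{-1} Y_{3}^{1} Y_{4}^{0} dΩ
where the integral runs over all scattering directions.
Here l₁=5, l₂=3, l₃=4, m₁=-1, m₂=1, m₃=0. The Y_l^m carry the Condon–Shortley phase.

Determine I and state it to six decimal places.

Checks pass: Σm=0; 12 even; l₃=4∈[2,8].
(2·5+1)(2·3+1)(2·4+1) = 693
Δ: 4! 6! 2! / 13! → 1/180180
sum: t=1:−1/576 t=2:+1/144 t=3:−1/576 = 1/288
3j²(5 3 4; 0 0 0) = Δ·Π!·Σ² = 20/1001  (sign +1)
sum: t=2:+1/384 t=3:−1/216 t=4:+1/2304 = -11/6912
3j²(5 3 4; -1 1 0) = Δ·Π!·Σ² = 11/1638  (sign -1)
combine: 4πI² = 693·20/1001·11/1638 = 110/1183
take √, sign -1: I = -0.08601992

-0.086020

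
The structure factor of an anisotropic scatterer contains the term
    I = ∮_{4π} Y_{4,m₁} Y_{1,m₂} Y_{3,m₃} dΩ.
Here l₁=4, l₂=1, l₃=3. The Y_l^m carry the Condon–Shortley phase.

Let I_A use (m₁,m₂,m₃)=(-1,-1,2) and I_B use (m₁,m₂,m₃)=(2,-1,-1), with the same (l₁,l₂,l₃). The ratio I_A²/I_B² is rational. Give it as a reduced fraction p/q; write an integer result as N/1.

1/5

l's match ⇒ only the (l;m) 3-j factors differ between A and B.
A: triangle coeff Δ(4,1,3) = 1/252; Σ_t [0,0]: t=0:+1/240 = 1/240; (3j)²=1/84 [(4 1 3; -1 -1 2)], sign=-1
B: triangle coeff Δ(4,1,3) = 1/252; Σ_t [0,0]: t=0:+1/96 = 1/96; (3j)²=5/84 [(4 1 3; 2 -1 -1)], sign=+1
I_A²/I_B² = (1/84)/(5/84) = 1/5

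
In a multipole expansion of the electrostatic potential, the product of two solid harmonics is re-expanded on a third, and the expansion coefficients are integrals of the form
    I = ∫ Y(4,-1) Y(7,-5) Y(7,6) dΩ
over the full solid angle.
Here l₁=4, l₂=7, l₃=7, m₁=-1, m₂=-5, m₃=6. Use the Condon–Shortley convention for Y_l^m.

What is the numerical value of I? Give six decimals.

m-sum 0 ✓  L=18 even ✓  3≤7≤11 ✓
Π(2lᵢ+1) = 9×15×15 = 2025
triangle coeff Δ(4,7,7) = 1/58198140
Σ_t [0,4]: t=0:+1/17418240 t=1:−1/622080 t=2:+1/230400 t=3:−1/622080 t=4:+1/17418240 = 1/806400
(3j)²=2268/230945 [(4 7 7; 0 0 0)], sign=-1
Σ_t [1,2]: t=1:−1/52254720 t=2:+1/87091200 = -1/130636800
(3j)²=88/20349 [(4 7 7; -1 -5 6)], sign=+1
⇒ 4πI² = 116640/1356277
I = (-1)√(116640/1356277/(4π)) = -0.08272650

-0.082726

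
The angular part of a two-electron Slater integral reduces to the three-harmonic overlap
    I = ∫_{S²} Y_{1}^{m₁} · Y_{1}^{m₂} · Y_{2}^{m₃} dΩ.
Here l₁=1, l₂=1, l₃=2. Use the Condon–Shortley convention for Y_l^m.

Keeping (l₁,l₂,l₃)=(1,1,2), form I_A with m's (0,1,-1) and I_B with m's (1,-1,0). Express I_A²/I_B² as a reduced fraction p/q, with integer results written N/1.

Shared (l₁,l₂,l₃)=(1,1,2): N and (l;000)² cancel in I_A²/I_B².
A: Δ = 0!·2!·2!/5! = 1/30; Racah Σ t=0..0: t=0:+1/2 = 1/2; ⇒ 3j(1 1 2; 0 1 -1)² = 1/10, sgn -1
B: Δ = 0!·2!·2!/5! = 1/30; Racah Σ t=0..0: t=0:+1/4 = 1/4; ⇒ 3j(1 1 2; 1 -1 0)² = 1/30, sgn +1
I_A²/I_B² = (1/10)/(1/30) = 3/1

3/1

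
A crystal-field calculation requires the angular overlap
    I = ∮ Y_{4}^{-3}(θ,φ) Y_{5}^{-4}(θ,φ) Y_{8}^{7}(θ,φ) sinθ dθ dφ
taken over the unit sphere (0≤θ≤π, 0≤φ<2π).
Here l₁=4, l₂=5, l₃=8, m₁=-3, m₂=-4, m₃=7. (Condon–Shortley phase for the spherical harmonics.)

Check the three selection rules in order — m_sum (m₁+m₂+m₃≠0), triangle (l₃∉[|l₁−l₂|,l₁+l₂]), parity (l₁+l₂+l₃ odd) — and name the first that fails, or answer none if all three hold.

parity

azimuthal sum: -3 − 4 + 7 = 0  ✓
1 ≤ 8 ≤ 9 (triangle on l)  ✓
L = 4 + 5 + 8 = 17 (odd)  ✗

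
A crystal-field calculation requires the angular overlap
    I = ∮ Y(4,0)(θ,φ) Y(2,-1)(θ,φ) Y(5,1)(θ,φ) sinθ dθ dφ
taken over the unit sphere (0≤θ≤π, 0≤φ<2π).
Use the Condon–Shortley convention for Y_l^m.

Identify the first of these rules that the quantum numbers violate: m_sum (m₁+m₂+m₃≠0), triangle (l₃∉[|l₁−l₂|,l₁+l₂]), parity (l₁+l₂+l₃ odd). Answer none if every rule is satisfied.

parity

m₁+m₂+m₃ = 0 − 1 + 1 = 0  ✓
triangle: |4−2|=2 ≤ l₃=5 ≤ 4+2=6  ✓
parity: l₁+l₂+l₃ = 11 is odd  ✗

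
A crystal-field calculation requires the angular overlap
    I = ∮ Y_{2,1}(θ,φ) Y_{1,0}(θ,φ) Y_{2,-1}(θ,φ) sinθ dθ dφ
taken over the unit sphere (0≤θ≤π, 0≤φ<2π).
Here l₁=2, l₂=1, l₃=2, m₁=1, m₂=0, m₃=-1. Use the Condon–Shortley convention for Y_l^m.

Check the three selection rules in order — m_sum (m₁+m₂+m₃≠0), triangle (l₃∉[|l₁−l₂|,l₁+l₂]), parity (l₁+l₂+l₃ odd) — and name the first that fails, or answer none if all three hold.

azimuthal sum: 1 + 0 − 1 = 0  ✓
1 ≤ 2 ≤ 3 (triangle on l)  ✓
L = 2 + 1 + 2 = 5 (odd)  ✗

parity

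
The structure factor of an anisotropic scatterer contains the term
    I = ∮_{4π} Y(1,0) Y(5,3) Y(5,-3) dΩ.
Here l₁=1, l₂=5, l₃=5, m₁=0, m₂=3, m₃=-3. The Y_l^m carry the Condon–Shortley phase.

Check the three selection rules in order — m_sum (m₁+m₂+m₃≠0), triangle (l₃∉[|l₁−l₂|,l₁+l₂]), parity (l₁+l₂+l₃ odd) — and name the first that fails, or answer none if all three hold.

parity

m₁+m₂+m₃ = 0 + 3 − 3 = 0  ✓
triangle: |1−5|=4 ≤ l₃=5 ≤ 1+5=6  ✓
parity: l₁+l₂+l₃ = 11 is odd  ✗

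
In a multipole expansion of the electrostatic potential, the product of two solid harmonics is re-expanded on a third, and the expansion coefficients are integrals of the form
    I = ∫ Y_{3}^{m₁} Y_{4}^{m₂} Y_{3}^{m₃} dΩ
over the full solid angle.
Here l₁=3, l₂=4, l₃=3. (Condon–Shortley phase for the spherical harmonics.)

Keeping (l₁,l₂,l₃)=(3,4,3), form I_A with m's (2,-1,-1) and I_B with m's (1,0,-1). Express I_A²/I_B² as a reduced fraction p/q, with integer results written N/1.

32/1

Shared (l₁,l₂,l₃)=(3,4,3): N and (l;000)² cancel in I_A²/I_B².
A: Δ = 4!·2!·4!/11! = 1/34650; Racah Σ t=0..1: t=0:+1/144 t=1:−1/48 = -1/72; ⇒ 3j(3 4 3; 2 -1 -1)² = 16/693, sgn -1
B: Δ = 4!·2!·4!/11! = 1/34650; Racah Σ t=0..2: t=0:+1/1152 t=1:−1/36 t=2:+1/32 = 5/1152; ⇒ 3j(3 4 3; 1 0 -1)² = 1/1386, sgn +1
I_A²/I_B² = (16/693)/(1/1386) = 32/1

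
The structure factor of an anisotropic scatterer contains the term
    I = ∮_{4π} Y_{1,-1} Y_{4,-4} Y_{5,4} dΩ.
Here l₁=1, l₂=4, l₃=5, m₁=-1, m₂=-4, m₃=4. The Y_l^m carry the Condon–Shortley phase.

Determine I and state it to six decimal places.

m-sum = -1 − 4 + 4 = -1 ≠ 0 ⇒ I = 0

0.000000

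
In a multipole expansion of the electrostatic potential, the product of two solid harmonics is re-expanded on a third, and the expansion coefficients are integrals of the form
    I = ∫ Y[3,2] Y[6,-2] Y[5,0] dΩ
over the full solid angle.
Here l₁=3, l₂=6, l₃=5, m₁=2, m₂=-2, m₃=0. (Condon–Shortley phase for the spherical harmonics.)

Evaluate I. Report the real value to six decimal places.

-0.077843

m-sum 0 ✓  L=14 even ✓  3≤5≤9 ✓
Π(2lᵢ+1) = 7×13×11 = 1001
triangle coeff Δ(3,6,5) = 1/675675
Σ_t [1,3]: t=1:−1/8640 t=2:+1/2304 t=3:−1/8640 = 7/34560
(3j)²=7/429 [(3 6 5; 0 0 0)], sign=-1
Σ_t [0,1]: t=0:+1/13824 t=1:−1/8640 = -1/23040
(3j)²=2/429 [(3 6 5; 2 -2 0)], sign=+1
⇒ 4πI² = 98/1287
I = (-1)√(98/1287/(4π)) = -0.07784287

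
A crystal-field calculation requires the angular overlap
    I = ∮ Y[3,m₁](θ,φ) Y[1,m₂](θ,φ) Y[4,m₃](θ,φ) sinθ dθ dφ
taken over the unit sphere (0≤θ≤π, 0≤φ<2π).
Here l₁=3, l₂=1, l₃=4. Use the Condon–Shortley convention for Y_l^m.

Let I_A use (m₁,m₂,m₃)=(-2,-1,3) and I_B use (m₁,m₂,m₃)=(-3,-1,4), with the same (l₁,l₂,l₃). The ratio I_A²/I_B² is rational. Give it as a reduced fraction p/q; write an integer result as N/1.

3/4

l's match ⇒ only the (l;m) 3-j factors differ between A and B.
A: triangle coeff Δ(3,1,4) = 1/252; Σ_t [0,0]: t=0:+1/240 = 1/240; (3j)²=1/12 [(3 1 4; -2 -1 3)], sign=-1
B: triangle coeff Δ(3,1,4) = 1/252; Σ_t [0,0]: t=0:+1/1440 = 1/1440; (3j)²=1/9 [(3 1 4; -3 -1 4)], sign=+1
I_A²/I_B² = (1/12)/(1/9) = 3/4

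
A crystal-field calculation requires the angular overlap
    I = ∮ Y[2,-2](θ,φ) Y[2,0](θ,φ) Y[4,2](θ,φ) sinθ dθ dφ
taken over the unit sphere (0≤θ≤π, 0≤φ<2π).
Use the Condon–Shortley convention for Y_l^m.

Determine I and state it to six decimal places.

0.156078

Rules hold: Σm=0, L=8 even, 0≤4≤4.
N = 5·5·9 = 225
Δ = 0!·4!·4!/9! = 1/630
Racah Σ t=0..0: t=0:+1/16 = 1/16
⇒ 3j(2 2 4; 0 0 0)² = 2/35, sgn +1
Racah Σ t=0..0: t=0:+1/96 = 1/96
⇒ 3j(2 2 4; -2 0 2)² = 1/42, sgn +1
4πI² = N·(3j₀)²·(3jₘ)² = 15/49
I = +1·√(0.306122/4π) = 0.15607835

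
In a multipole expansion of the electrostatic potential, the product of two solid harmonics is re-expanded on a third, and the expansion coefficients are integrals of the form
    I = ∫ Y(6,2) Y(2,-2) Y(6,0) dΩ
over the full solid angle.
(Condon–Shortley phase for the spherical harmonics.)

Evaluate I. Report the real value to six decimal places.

-0.191909

m-sum 0 ✓  L=14 even ✓  4≤6≤8 ✓
Π(2lᵢ+1) = 13×5×13 = 845
triangle coeff Δ(6,2,6) = 1/90090
Σ_t [0,2]: t=0:+1/69120 t=1:−1/14400 t=2:+1/69120 = -7/172800
(3j)²=14/715 [(6 2 6; 0 0 0)], sign=-1
Σ_t [0,0]: t=0:+1/69120 = 1/69120
(3j)²=4/143 [(6 2 6; 2 -2 0)], sign=+1
⇒ 4πI² = 56/121
I = (-1)√(56/121/(4π)) = -0.19190947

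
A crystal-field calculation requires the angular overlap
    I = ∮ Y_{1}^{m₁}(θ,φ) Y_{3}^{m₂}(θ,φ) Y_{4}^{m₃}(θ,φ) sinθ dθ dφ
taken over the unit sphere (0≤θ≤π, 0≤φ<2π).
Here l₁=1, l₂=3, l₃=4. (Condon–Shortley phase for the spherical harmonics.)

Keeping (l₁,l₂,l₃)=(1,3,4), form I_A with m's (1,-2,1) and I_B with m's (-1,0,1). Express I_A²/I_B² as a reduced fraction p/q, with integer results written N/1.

Shared (l₁,l₂,l₃)=(1,3,4): N and (l;000)² cancel in I_A²/I_B².
A: Δ = 0!·2!·6!/9! = 1/252; Racah Σ t=0..0: t=0:+1/240 = 1/240; ⇒ 3j(1 3 4; 1 -2 1)² = 1/84, sgn -1
B: Δ = 0!·2!·6!/9! = 1/252; Racah Σ t=0..0: t=0:+1/72 = 1/72; ⇒ 3j(1 3 4; -1 0 1)² = 5/126, sgn -1
I_A²/I_B² = (1/84)/(5/126) = 3/10

3/10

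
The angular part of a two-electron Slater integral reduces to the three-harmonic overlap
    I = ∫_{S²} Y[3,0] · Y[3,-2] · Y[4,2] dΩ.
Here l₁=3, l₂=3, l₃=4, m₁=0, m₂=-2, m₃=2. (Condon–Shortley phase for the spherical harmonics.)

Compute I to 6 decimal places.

-0.044418

Checks pass: Σm=0; 10 even; l₃=4∈[0,6].
(2·3+1)(2·3+1)(2·4+1) = 441
Δ: 2! 4! 4! / 11! → 1/34650
sum: t=0:+1/72 t=1:−1/16 t=2:+1/72 = -5/144
3j²(3 3 4; 0 0 0) = Δ·Π!·Σ² = 2/77  (sign -1)
sum: t=0:+1/72 t=1:−1/96 = 1/288
3j²(3 3 4; 0 -2 2) = Δ·Π!·Σ² = 1/462  (sign +1)
combine: 4πI² = 441·2/77·1/462 = 3/121
take √, sign -1: I = -0.04441841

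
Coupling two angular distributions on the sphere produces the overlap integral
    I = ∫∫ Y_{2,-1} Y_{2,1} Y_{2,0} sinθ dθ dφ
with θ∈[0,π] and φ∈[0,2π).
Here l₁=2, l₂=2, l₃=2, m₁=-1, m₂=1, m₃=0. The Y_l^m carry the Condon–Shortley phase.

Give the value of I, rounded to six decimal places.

m-sum 0 ✓  L=6 even ✓  0≤2≤4 ✓
Π(2lᵢ+1) = 5×5×5 = 125
triangle coeff Δ(2,2,2) = 1/630
Σ_t [0,2]: t=0:+1/8 t=1:−1/1 t=2:+1/8 = -3/4
(3j)²=2/35 [(2 2 2; 0 0 0)], sign=-1
Σ_t [1,2]: t=1:−1/4 t=2:+1/2 = 1/4
(3j)²=1/70 [(2 2 2; -1 1 0)], sign=+1
⇒ 4πI² = 5/49
I = (-1)√(5/49/(4π)) = -0.09011188

-0.090112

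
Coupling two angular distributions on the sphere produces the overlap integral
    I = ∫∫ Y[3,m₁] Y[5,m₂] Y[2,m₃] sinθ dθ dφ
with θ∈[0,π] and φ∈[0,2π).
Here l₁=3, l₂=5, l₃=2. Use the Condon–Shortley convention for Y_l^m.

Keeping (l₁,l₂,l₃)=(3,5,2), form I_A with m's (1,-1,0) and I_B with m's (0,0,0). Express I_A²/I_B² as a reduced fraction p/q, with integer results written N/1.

9/10

Same 3,5,2: normalisation and zero-m 3j drop out of the ratio.
A: Δ: 6! 0! 4! / 11! → 1/2310; sum: t=2:+1/192 = 1/192; 3j²(3 5 2; 1 -1 0) = Δ·Π!·Σ² = 3/77  (sign +1)
B: Δ: 6! 0! 4! / 11! → 1/2310; sum: t=3:−1/144 = -1/144; 3j²(3 5 2; 0 0 0) = Δ·Π!·Σ² = 10/231  (sign -1)
I_A²/I_B² = (3/77)/(10/231) = 9/10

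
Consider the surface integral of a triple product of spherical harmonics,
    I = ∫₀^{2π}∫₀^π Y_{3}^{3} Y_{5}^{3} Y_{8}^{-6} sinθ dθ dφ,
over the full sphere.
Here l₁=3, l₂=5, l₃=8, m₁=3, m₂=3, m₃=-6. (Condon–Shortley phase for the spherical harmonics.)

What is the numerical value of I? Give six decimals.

m-sum 0 ✓  L=16 even ✓  2≤8≤8 ✓
Π(2lᵢ+1) = 7×11×17 = 1309
triangle coeff Δ(3,5,8) = 1/136136
Σ_t [0,0]: t=0:+1/518400 = 1/518400
(3j)²=56/2431 [(3 5 8; 0 0 0)], sign=+1
Σ_t [0,0]: t=0:+1/58060800 = 1/58060800
(3j)²=3/136 [(3 5 8; 3 3 -6)], sign=+1
⇒ 4πI² = 147/221
I = (+1)√(147/221/(4π)) = 0.23006873

0.230069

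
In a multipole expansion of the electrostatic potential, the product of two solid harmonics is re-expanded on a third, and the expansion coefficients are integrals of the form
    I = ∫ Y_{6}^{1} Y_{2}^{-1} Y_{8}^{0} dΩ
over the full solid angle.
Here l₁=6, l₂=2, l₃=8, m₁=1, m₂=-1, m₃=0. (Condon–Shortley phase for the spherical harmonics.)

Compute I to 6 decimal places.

0.179619

Rules hold: Σm=0, L=16 even, 4≤8≤8.
N = 13·5·17 = 1105
Δ = 0!·12!·4!/17! = 1/30940
Racah Σ t=0..0: t=0:+1/2073600 = 1/2073600
⇒ 3j(6 2 8; 0 0 0)² = 28/1105, sgn +1
Racah Σ t=0..0: t=0:+1/3628800 = 1/3628800
⇒ 3j(6 2 8; 1 -1 0)² = 16/1105, sgn +1
4πI² = N·(3j₀)²·(3jₘ)² = 448/1105
I = +1·√(0.40543/4π) = 0.17961927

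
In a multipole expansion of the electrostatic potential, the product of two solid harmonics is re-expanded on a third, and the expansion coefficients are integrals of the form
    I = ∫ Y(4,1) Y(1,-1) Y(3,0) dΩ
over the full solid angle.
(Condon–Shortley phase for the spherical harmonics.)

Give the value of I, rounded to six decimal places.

-0.194664

m-sum 0 ✓  L=8 even ✓  3≤3≤5 ✓
Π(2lᵢ+1) = 9×3×7 = 189
triangle coeff Δ(4,1,3) = 1/252
Σ_t [1,1]: t=1:−1/36 = -1/36
(3j)²=4/63 [(4 1 3; 0 0 0)], sign=+1
Σ_t [0,0]: t=0:+1/72 = 1/72
(3j)²=5/126 [(4 1 3; 1 -1 0)], sign=-1
⇒ 4πI² = 10/21
I = (-1)√(10/21/(4π)) = -0.19466390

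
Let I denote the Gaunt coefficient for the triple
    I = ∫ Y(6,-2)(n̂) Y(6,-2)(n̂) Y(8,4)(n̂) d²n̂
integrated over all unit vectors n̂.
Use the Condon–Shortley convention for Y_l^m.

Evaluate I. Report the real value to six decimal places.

0.121873

Checks pass: Σm=0; 20 even; l₃=8∈[0,12].
(2·6+1)(2·6+1)(2·8+1) = 2873
Δ: 4! 8! 8! / 21! → 1/1309458150
sum: t=0:+1/49766400 t=1:−1/3110400 t=2:+1/1327104 t=3:−1/3110400 t=4:+1/49766400 = 1/6635520
3j²(6 6 8; 0 0 0) = Δ·Π!·Σ² = 350/46189  (sign +1)
sum: t=0:+1/557383680 t=1:−1/21772800 t=2:+1/8294400 t=3:−1/21772800 t=4:+1/557383680 = 1/30965760
3j²(6 6 8; -2 -2 4) = Δ·Π!·Σ² = 36/4199  (sign +1)
combine: 4πI² = 2873·350/46189·36/4199 = 12600/67507
take √, sign +1: I = 0.12187256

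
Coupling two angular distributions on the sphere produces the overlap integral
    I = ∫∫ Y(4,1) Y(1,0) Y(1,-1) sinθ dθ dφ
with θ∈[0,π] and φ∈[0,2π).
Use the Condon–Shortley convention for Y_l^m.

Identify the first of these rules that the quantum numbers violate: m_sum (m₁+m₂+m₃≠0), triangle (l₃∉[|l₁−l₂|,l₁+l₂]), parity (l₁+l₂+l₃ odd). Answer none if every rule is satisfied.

m₁+m₂+m₃ = 1 + 0 − 1 = 0  ✓
triangle: |4−1|=3 ≤ l₃=1 ≤ 4+1=5  ✗
parity: l₁+l₂+l₃ = 6 is even

triangle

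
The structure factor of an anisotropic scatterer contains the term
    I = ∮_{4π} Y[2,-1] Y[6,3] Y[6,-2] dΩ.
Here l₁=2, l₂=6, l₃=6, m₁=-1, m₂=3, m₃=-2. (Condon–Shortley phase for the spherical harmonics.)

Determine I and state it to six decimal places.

-0.140463

m-sum 0 ✓  L=14 even ✓  4≤6≤8 ✓
Π(2lᵢ+1) = 5×13×13 = 845
triangle coeff Δ(2,6,6) = 1/90090
Σ_t [0,2]: t=0:+1/69120 t=1:−1/14400 t=2:+1/69120 = -7/172800
(3j)²=14/715 [(2 6 6; 0 0 0)], sign=-1
Σ_t [1,2]: t=1:−1/161280 t=2:+1/60480 = 1/96768
(3j)²=15/1001 [(2 6 6; -1 3 -2)], sign=+1
⇒ 4πI² = 30/121
I = (-1)√(30/121/(4π)) = -0.14046335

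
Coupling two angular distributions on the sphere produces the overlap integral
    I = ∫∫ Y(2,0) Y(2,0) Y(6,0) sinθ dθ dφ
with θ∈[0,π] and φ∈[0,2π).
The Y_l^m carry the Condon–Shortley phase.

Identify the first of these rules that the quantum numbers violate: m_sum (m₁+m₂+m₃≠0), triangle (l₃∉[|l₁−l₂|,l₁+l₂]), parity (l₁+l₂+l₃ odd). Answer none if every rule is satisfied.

triangle

m₁+m₂+m₃ = 0 + 0 + 0 = 0  ✓
triangle: |2−2|=0 ≤ l₃=6 ≤ 2+2=4  ✗
parity: l₁+l₂+l₃ = 10 is even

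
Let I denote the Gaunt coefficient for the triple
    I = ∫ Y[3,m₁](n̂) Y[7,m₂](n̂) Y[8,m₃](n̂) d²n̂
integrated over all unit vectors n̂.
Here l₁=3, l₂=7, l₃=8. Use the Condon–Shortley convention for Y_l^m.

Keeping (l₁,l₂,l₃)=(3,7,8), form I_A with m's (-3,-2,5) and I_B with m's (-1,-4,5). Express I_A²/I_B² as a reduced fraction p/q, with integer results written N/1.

8250/3481

Same 3,7,8: normalisation and zero-m 3j drop out of the ratio.
A: Δ: 2! 4! 12! / 19! → 1/5290740; sum: t=2:+1/104509440 = 1/104509440; 3j²(3 7 8; -3 -2 5) = Δ·Π!·Σ² = 275/13566  (sign -1)
B: Δ: 2! 4! 12! / 19! → 1/5290740; sum: t=0:+1/104509440 t=1:−1/43545600 t=2:+1/319334400 = -59/5748019200; 3j²(3 7 8; -1 -4 5) = Δ·Π!·Σ² = 3481/406980  (sign +1)
I_A²/I_B² = (275/13566)/(3481/406980) = 8250/3481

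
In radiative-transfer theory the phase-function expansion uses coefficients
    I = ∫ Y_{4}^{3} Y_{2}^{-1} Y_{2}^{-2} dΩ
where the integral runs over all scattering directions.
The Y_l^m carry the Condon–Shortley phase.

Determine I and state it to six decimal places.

Rules hold: Σm=0, L=8 even, 2≤2≤6.
N = 9·5·5 = 225
Δ = 4!·4!·0!/9! = 1/630
Racah Σ t=2..2: t=2:+1/16 = 1/16
⇒ 3j(4 2 2; 0 0 0)² = 2/35, sgn +1
Racah Σ t=1..1: t=1:−1/144 = -1/144
⇒ 3j(4 2 2; 3 -1 -2)² = 1/18, sgn -1
4πI² = N·(3j₀)²·(3jₘ)² = 5/7
I = -1·√(0.714286/4π) = -0.23841361

-0.238414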